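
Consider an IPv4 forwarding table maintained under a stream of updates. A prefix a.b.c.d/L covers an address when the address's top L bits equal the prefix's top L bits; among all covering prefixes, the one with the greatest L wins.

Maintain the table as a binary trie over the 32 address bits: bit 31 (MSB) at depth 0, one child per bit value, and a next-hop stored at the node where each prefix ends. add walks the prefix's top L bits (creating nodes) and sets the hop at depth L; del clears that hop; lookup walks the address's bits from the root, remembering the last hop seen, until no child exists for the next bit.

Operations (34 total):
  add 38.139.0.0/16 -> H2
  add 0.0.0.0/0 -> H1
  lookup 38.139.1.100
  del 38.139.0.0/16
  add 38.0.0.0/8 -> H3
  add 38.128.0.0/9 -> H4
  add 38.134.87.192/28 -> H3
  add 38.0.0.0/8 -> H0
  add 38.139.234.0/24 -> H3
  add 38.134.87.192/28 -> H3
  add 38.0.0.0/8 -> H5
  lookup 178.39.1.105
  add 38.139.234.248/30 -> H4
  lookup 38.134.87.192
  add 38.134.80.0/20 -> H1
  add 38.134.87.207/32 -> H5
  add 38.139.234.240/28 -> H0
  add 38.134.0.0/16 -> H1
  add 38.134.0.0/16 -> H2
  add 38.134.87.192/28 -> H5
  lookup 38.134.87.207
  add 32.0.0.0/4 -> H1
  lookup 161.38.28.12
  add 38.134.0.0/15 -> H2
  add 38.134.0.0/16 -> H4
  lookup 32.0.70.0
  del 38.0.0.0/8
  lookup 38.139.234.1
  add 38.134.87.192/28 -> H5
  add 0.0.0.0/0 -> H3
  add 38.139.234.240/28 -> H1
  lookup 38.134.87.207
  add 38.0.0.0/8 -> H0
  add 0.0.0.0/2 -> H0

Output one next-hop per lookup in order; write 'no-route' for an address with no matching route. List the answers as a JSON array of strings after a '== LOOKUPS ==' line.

Process each operation:
  + 38.139.0.0/16 (H2) depth=16
  + 0.0.0.0/0 (H1) depth=0
  ? 38.139.1.100  path d0:H1→d1:-→d2:-→d3:-→d4:-→d5:-→d6:-→d7:-→d8:-→d9:-→d10:-→d11:-→d12:-→d13:-→d14:-→d15:-→d16:H2  best=H2
  del 38.139.0.0/16 (clear depth 16)
  + 38.0.0.0/8 (H3) depth=8
  + 38.128.0.0/9 (H4) depth=9
  + 38.134.87.192/28 (H3) depth=28
  + 38.0.0.0/8 (H0) depth=8
  + 38.139.234.0/24 (H3) depth=24
  + 38.134.87.192/28 (H3) depth=28
  + 38.0.0.0/8 (H5) depth=8
  ? 178.39.1.105  path d0:H1  best=H1
  + 38.139.234.248/30 (H4) depth=30
  ? 38.134.87.192  path d0:H1→d1:-→d2:-→d3:-→d4:-→d5:-→d6:-→d7:-→d8:H5→d9:H4→d10:-→d11:-→d12:-→d13:-→d14:-→d15:-→d16:-→d17:-→d18:-→d19:-→d20:-→d21:-→d22:-→d23:-→d24:-→d25:-→d26:-→d27:-→d28:H3  best=H3
  + 38.134.80.0/20 (H1) depth=20
  + 38.134.87.207/32 (H5) depth=32
  + 38.139.234.240/28 (H0) depth=28
  + 38.134.0.0/16 (H1) depth=16
  + 38.134.0.0/16 (H2) depth=16
  + 38.134.87.192/28 (H5) depth=28
  ? 38.134.87.207  path d0:H1→d1:-→d2:-→d3:-→d4:-→d5:-→d6:-→d7:-→d8:H5→d9:H4→d10:-→d11:-→d12:-→d13:-→d14:-→d15:-→d16:H2→d17:-→d18:-→d19:-→d20:H1→d21:-→d22:-→d23:-→d24:-→d25:-→d26:-→d27:-→d28:H5→d29:-→d30:-→d31:-→d32:H5  best=H5
  + 32.0.0.0/4 (H1) depth=4
  ? 161.38.28.12  path d0:H1  best=H1
  + 38.134.0.0/15 (H2) depth=15
  + 38.134.0.0/16 (H4) depth=16
  ? 32.0.70.0  path d0:H1→d1:-→d2:-→d3:-→d4:H1→d5:-  best=H1
  del 38.0.0.0/8 (clear depth 8)
  ? 38.139.234.1  path d0:H1→d1:-→d2:-→d3:-→d4:H1→d5:-→d6:-→d7:-→d8:-→d9:H4→d10:-→d11:-→d12:-→d13:-→d14:-→d15:-→d16:-→d17:-→d18:-→d19:-→d20:-→d21:-→d22:-→d23:-→d24:H3  best=H3
  + 38.134.87.192/28 (H5) depth=28
  + 0.0.0.0/0 (H3) depth=0
  + 38.139.234.240/28 (H1) depth=28
  ? 38.134.87.207  path d0:H3→d1:-→d2:-→d3:-→d4:H1→d5:-→d6:-→d7:-→d8:-→d9:H4→d10:-→d11:-→d12:-→d13:-→d14:-→d15:H2→d16:H4→d17:-→d18:-→d19:-→d20:H1→d21:-→d22:-→d23:-→d24:-→d25:-→d26:-→d27:-→d28:H5→d29:-→d30:-→d31:-→d32:H5  best=H5
  + 38.0.0.0/8 (H0) depth=8
  + 0.0.0.0/2 (H0) depth=2

== LOOKUPS ==
["H2","H1","H3","H5","H1","H1","H3","H5"]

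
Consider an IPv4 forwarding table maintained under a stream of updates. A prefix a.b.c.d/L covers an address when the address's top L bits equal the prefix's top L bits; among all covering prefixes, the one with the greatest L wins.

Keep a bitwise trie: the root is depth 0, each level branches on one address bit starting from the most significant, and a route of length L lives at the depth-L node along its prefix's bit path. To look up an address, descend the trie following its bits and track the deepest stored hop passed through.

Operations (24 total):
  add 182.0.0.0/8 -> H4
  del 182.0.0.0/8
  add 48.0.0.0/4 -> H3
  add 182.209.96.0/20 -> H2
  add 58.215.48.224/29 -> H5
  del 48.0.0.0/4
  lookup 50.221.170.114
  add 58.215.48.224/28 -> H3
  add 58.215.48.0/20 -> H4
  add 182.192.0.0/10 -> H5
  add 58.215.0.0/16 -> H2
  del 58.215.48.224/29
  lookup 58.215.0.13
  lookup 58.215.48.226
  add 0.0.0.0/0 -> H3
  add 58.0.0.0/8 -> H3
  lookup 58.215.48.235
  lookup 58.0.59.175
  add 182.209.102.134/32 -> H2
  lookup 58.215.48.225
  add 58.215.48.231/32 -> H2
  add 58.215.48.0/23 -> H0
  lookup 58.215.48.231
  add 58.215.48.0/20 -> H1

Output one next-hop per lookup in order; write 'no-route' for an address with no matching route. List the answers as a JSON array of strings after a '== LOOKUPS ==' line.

Trace:
  add 182.0.0.0/8 -> H4 at depth 8
  - 182.0.0.0/8 clear@8
  add 48.0.0.0/4 -> H3 at depth 4
  add 182.209.96.0/20 -> H2 at depth 20
  add 58.215.48.224/29 -> H5 at depth 29
  - 48.0.0.0/4 clear@4
  ? 50.221.170.114  path d0:-→d1:-→d2:-→d3:-→d4:-  best=no-route
  add 58.215.48.224/28 -> H3 at depth 28
  add 58.215.48.0/20 -> H4 at depth 20
  add 182.192.0.0/10 -> H5 at depth 10
  add 58.215.0.0/16 -> H2 at depth 16
  - 58.215.48.224/29 clear@29
  ? 58.215.0.13  path d0:-→d1:-→d2:-→d3:-→d4:-→d5:-→d6:-→d7:-→d8:-→d9:-→d10:-→d11:-→d12:-→d13:-→d14:-→d15:-→d16:H2→d17:-→d18:-  best=H2
  ? 58.215.48.226  path d0:-→d1:-→d2:-→d3:-→d4:-→d5:-→d6:-→d7:-→d8:-→d9:-→d10:-→d11:-→d12:-→d13:-→d14:-→d15:-→d16:H2→d17:-→d18:-→d19:-→d20:H4→d21:-→d22:-→d23:-→d24:-→d25:-→d26:-→d27:-→d28:H3→d29:-  best=H3
  add 0.0.0.0/0 -> H3 at depth 0
  add 58.0.0.0/8 -> H3 at depth 8
  ? 58.215.48.235  path d0:H3→d1:-→d2:-→d3:-→d4:-→d5:-→d6:-→d7:-→d8:H3→d9:-→d10:-→d11:-→d12:-→d13:-→d14:-→d15:-→d16:H2→d17:-→d18:-→d19:-→d20:H4→d21:-→d22:-→d23:-→d24:-→d25:-→d26:-→d27:-→d28:H3  best=H3
  ? 58.0.59.175  path d0:H3→d1:-→d2:-→d3:-→d4:-→d5:-→d6:-→d7:-→d8:H3  best=H3
  add 182.209.102.134/32 -> H2 at depth 32
  ? 58.215.48.225  path d0:H3→d1:-→d2:-→d3:-→d4:-→d5:-→d6:-→d7:-→d8:H3→d9:-→d10:-→d11:-→d12:-→d13:-→d14:-→d15:-→d16:H2→d17:-→d18:-→d19:-→d20:H4→d21:-→d22:-→d23:-→d24:-→d25:-→d26:-→d27:-→d28:H3→d29:-  best=H3
  add 58.215.48.231/32 -> H2 at depth 32
  add 58.215.48.0/23 -> H0 at depth 23
  ? 58.215.48.231  path d0:H3→d1:-→d2:-→d3:-→d4:-→d5:-→d6:-→d7:-→d8:H3→d9:-→d10:-→d11:-→d12:-→d13:-→d14:-→d15:-→d16:H2→d17:-→d18:-→d19:-→d20:H4→d21:-→d22:-→d23:H0→d24:-→d25:-→d26:-→d27:-→d28:H3→d29:-→d30:-→d31:-→d32:H2  best=H2
  add 58.215.48.0/20 -> H1 at depth 20

== LOOKUPS ==
["no-route","H2","H3","H3","H3","H3","H2"]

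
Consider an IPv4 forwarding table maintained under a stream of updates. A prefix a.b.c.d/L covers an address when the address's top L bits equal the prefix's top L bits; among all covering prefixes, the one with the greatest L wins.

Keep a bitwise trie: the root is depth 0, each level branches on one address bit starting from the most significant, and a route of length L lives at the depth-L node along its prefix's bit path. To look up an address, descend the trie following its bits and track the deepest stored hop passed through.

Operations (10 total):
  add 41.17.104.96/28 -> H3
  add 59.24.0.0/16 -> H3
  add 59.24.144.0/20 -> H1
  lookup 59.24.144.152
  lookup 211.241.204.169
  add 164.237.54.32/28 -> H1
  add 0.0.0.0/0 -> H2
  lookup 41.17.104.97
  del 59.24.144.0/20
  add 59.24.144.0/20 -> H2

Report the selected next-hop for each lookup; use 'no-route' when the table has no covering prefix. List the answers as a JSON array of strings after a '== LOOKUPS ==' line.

Process each operation:
  add 41.17.104.96/28 -> H3 at depth 28
  add 59.24.0.0/16 -> H3 at depth 16
  add 59.24.144.0/20 -> H1 at depth 20
  Q 59.24.144.152: descend 00111011000110001001 ; hops seen [H3,H1] ; pick H1
  Q 211.241.204.169: descend ε ; hops seen [∅] ; pick no-route
  add 164.237.54.32/28 -> H1 at depth 28
  add 0.0.0.0/0 -> H2 at depth 0
  Q 41.17.104.97: descend 0010100100010001011010000110 ; hops seen [H2,H3] ; pick H3
  - 59.24.144.0/20 clear@20
  add 59.24.144.0/20 -> H2 at depth 20

== LOOKUPS ==
["H1","no-route","H3"]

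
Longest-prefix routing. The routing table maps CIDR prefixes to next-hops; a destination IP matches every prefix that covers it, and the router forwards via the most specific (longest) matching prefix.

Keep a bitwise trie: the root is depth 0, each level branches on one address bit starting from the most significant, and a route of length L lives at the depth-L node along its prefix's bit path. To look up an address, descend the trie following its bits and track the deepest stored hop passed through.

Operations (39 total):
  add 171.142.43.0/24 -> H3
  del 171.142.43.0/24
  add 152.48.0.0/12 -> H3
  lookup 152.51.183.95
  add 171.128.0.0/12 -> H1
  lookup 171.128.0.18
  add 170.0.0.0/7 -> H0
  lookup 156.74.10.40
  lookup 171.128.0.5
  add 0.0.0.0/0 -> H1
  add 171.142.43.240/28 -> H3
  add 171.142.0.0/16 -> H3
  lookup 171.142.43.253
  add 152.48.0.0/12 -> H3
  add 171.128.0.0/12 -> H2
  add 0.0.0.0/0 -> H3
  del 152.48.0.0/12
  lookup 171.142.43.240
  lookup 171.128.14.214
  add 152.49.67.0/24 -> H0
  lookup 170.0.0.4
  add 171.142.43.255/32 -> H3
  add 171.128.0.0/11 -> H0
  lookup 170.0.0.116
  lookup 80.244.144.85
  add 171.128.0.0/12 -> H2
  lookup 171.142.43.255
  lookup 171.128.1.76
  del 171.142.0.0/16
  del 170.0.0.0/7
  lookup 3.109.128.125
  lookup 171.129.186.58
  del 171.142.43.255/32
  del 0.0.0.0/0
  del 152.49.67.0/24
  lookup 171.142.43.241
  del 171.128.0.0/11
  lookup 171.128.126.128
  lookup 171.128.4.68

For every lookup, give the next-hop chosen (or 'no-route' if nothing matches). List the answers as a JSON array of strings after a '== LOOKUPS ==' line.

Process each operation:
  add 171.142.43.0/24 -> H3 at depth 24
  - 171.142.43.0/24 clear@24
  add 152.48.0.0/12 -> H3 at depth 12
  ? 152.51.183.95  path d0:-→d1:-→d2:-→d3:-→d4:-→d5:-→d6:-→d7:-→d8:-→d9:-→d10:-→d11:-→d12:H3  best=H3
  add 171.128.0.0/12 -> H1 at depth 12
  ? 171.128.0.18  path d0:-→d1:-→d2:-→d3:-→d4:-→d5:-→d6:-→d7:-→d8:-→d9:-→d10:-→d11:-→d12:H1  best=H1
  add 170.0.0.0/7 -> H0 at depth 7
  ? 156.74.10.40  path d0:-→d1:-→d2:-→d3:-→d4:-→d5:-  best=no-route
  ? 171.128.0.5  path d0:-→d1:-→d2:-→d3:-→d4:-→d5:-→d6:-→d7:H0→d8:-→d9:-→d10:-→d11:-→d12:H1  best=H1
  add 0.0.0.0/0 -> H1 at depth 0
  add 171.142.43.240/28 -> H3 at depth 28
  add 171.142.0.0/16 -> H3 at depth 16
  ? 171.142.43.253  path d0:H1→d1:-→d2:-→d3:-→d4:-→d5:-→d6:-→d7:H0→d8:-→d9:-→d10:-→d11:-→d12:H1→d13:-→d14:-→d15:-→d16:H3→d17:-→d18:-→d19:-→d20:-→d21:-→d22:-→d23:-→d24:-→d25:-→d26:-→d27:-→d28:H3  best=H3
  add 152.48.0.0/12 -> H3 at depth 12
  add 171.128.0.0/12 -> H2 at depth 12
  add 0.0.0.0/0 -> H3 at depth 0
  - 152.48.0.0/12 clear@12
  ? 171.142.43.240  path d0:H3→d1:-→d2:-→d3:-→d4:-→d5:-→d6:-→d7:H0→d8:-→d9:-→d10:-→d11:-→d12:H2→d13:-→d14:-→d15:-→d16:H3→d17:-→d18:-→d19:-→d20:-→d21:-→d22:-→d23:-→d24:-→d25:-→d26:-→d27:-→d28:H3  best=H3
  ? 171.128.14.214  path d0:H3→d1:-→d2:-→d3:-→d4:-→d5:-→d6:-→d7:H0→d8:-→d9:-→d10:-→d11:-→d12:H2  best=H2
  add 152.49.67.0/24 -> H0 at depth 24
  ? 170.0.0.4  path d0:H3→d1:-→d2:-→d3:-→d4:-→d5:-→d6:-→d7:H0  best=H0
  add 171.142.43.255/32 -> H3 at depth 32
  add 171.128.0.0/11 -> H0 at depth 11
  ? 170.0.0.116  path d0:H3→d1:-→d2:-→d3:-→d4:-→d5:-→d6:-→d7:H0  best=H0
  ? 80.244.144.85  path d0:H3  best=H3
  add 171.128.0.0/12 -> H2 at depth 12
  ? 171.142.43.255  path d0:H3→d1:-→d2:-→d3:-→d4:-→d5:-→d6:-→d7:H0→d8:-→d9:-→d10:-→d11:H0→d12:H2→d13:-→d14:-→d15:-→d16:H3→d17:-→d18:-→d19:-→d20:-→d21:-→d22:-→d23:-→d24:-→d25:-→d26:-→d27:-→d28:H3→d29:-→d30:-→d31:-→d32:H3  best=H3
  ? 171.128.1.76  path d0:H3→d1:-→d2:-→d3:-→d4:-→d5:-→d6:-→d7:H0→d8:-→d9:-→d10:-→d11:H0→d12:H2  best=H2
  - 171.142.0.0/16 clear@16
  - 170.0.0.0/7 clear@7
  ? 3.109.128.125  path d0:H3  best=H3
  ? 171.129.186.58  path d0:H3→d1:-→d2:-→d3:-→d4:-→d5:-→d6:-→d7:-→d8:-→d9:-→d10:-→d11:H0→d12:H2  best=H2
  - 171.142.43.255/32 clear@32
  - 0.0.0.0/0 clear@0
  - 152.49.67.0/24 clear@24
  ? 171.142.43.241  path d0:-→d1:-→d2:-→d3:-→d4:-→d5:-→d6:-→d7:-→d8:-→d9:-→d10:-→d11:H0→d12:H2→d13:-→d14:-→d15:-→d16:-→d17:-→d18:-→d19:-→d20:-→d21:-→d22:-→d23:-→d24:-→d25:-→d26:-→d27:-→d28:H3  best=H3
  - 171.128.0.0/11 clear@11
  ? 171.128.126.128  path d0:-→d1:-→d2:-→d3:-→d4:-→d5:-→d6:-→d7:-→d8:-→d9:-→d10:-→d11:-→d12:H2  best=H2
  ? 171.128.4.68  path d0:-→d1:-→d2:-→d3:-→d4:-→d5:-→d6:-→d7:-→d8:-→d9:-→d10:-→d11:-→d12:H2  best=H2

== LOOKUPS ==
["H3","H1","no-route","H1","H3","H3","H2","H0","H0","H3","H3","H2","H3","H2","H3","H2","H2"]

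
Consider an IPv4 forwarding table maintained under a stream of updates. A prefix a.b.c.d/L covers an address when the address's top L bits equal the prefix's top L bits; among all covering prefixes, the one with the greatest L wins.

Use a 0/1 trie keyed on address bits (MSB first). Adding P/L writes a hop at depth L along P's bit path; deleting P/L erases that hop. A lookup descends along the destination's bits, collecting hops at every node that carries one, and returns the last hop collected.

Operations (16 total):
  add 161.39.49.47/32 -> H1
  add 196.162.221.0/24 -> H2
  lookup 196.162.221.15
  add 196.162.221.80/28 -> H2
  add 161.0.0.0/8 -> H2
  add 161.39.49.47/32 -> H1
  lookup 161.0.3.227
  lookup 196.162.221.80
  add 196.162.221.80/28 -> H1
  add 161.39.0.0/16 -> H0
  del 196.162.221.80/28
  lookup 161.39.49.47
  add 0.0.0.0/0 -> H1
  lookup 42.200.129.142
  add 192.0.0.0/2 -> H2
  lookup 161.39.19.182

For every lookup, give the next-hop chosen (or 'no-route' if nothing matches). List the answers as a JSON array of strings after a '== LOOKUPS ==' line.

Trace:
  add 161.39.49.47/32 -> H1 at depth 32
  add 196.162.221.0/24 -> H2 at depth 24
  Q 196.162.221.15: descend 110001001010001011011101 ; hops seen [H2] ; pick H2
  add 196.162.221.80/28 -> H2 at depth 28
  add 161.0.0.0/8 -> H2 at depth 8
  add 161.39.49.47/32 -> H1 at depth 32
  Q 161.0.3.227: descend 1010000100 ; hops seen [H2] ; pick H2
  Q 196.162.221.80: descend 1100010010100010110111010101 ; hops seen [H2,H2] ; pick H2
  add 196.162.221.80/28 -> H1 at depth 28
  add 161.39.0.0/16 -> H0 at depth 16
  - 196.162.221.80/28 clear@28
  Q 161.39.49.47: descend 10100001001001110011000100101111 ; hops seen [H2,H0,H1] ; pick H1
  add 0.0.0.0/0 -> H1 at depth 0
  Q 42.200.129.142: descend ε ; hops seen [H1] ; pick H1
  add 192.0.0.0/2 -> H2 at depth 2
  Q 161.39.19.182: descend 101000010010011100 ; hops seen [H1,H2,H0] ; pick H0

== LOOKUPS ==
["H2","H2","H2","H1","H1","H0"]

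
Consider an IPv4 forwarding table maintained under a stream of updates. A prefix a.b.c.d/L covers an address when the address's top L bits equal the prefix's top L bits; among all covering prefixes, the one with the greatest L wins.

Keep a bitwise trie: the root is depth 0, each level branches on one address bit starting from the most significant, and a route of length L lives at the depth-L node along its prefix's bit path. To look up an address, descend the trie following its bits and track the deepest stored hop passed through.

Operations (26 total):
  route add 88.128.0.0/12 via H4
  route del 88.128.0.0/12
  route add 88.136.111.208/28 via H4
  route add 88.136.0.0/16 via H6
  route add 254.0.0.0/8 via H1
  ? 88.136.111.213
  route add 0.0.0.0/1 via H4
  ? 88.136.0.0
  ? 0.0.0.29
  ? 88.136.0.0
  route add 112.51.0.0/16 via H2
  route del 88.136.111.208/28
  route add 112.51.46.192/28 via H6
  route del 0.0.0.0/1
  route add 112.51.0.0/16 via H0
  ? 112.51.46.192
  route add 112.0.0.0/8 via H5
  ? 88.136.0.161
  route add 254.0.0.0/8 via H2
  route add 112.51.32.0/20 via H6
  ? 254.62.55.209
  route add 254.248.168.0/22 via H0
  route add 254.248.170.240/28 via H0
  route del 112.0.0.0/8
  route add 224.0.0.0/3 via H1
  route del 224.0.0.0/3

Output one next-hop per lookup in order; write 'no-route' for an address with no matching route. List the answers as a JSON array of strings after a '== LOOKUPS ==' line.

Apply in order:
  + 88.128.0.0/12 (H4) depth=12
  del 88.128.0.0/12 (clear depth 12)
  + 88.136.111.208/28 (H4) depth=28
  + 88.136.0.0/16 (H6) depth=16
  + 254.0.0.0/8 (H1) depth=8
  Q 88.136.111.213: descend 0101100010001000011011111101 ; hops seen [H6,H4] ; pick H4
  + 0.0.0.0/1 (H4) depth=1
  Q 88.136.0.0: descend 01011000100010000 ; hops seen [H4,H6] ; pick H6
  Q 0.0.0.29: descend 0 ; hops seen [H4] ; pick H4
  Q 88.136.0.0: descend 01011000100010000 ; hops seen [H4,H6] ; pick H6
  + 112.51.0.0/16 (H2) depth=16
  del 88.136.111.208/28 (clear depth 28)
  + 112.51.46.192/28 (H6) depth=28
  del 0.0.0.0/1 (clear depth 1)
  + 112.51.0.0/16 (H0) depth=16
  Q 112.51.46.192: descend 0111000000110011001011101100 ; hops seen [H0,H6] ; pick H6
  + 112.0.0.0/8 (H5) depth=8
  Q 88.136.0.161: descend 01011000100010000 ; hops seen [H6] ; pick H6
  + 254.0.0.0/8 (H2) depth=8
  + 112.51.32.0/20 (H6) depth=20
  Q 254.62.55.209: descend 11111110 ; hops seen [H2] ; pick H2
  + 254.248.168.0/22 (H0) depth=22
  + 254.248.170.240/28 (H0) depth=28
  del 112.0.0.0/8 (clear depth 8)
  + 224.0.0.0/3 (H1) depth=3
  del 224.0.0.0/3 (clear depth 3)

== LOOKUPS ==
["H4","H6","H4","H6","H6","H6","H2"]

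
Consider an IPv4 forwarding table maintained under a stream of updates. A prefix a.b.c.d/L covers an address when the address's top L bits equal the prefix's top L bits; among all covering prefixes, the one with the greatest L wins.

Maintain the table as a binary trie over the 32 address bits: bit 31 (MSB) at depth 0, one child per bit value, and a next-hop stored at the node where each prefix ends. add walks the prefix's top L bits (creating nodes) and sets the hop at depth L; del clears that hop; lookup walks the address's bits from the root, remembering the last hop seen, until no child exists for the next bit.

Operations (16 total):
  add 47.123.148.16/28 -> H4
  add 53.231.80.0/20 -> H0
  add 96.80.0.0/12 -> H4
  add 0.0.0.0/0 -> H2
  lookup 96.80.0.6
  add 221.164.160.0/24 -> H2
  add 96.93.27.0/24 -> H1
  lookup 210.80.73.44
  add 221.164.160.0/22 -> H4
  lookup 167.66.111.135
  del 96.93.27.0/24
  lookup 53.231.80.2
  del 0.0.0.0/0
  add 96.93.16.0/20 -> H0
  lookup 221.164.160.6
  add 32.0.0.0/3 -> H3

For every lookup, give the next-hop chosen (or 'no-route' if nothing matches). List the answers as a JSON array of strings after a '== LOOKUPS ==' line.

Apply in order:
  add 47.123.148.16/28 -> H4 at depth 28
  add 53.231.80.0/20 -> H0 at depth 20
  add 96.80.0.0/12 -> H4 at depth 12
  add 0.0.0.0/0 -> H2 at depth 0
  ? 96.80.0.6  path d0:H2→d1:-→d2:-→d3:-→d4:-→d5:-→d6:-→d7:-→d8:-→d9:-→d10:-→d11:-→d12:H4  best=H4
  add 221.164.160.0/24 -> H2 at depth 24
  add 96.93.27.0/24 -> H1 at depth 24
  ? 210.80.73.44  path d0:H2→d1:-→d2:-→d3:-→d4:-  best=H2
  add 221.164.160.0/22 -> H4 at depth 22
  ? 167.66.111.135  path d0:H2→d1:-  best=H2
  - 96.93.27.0/24 clear@24
  ? 53.231.80.2  path d0:H2→d1:-→d2:-→d3:-→d4:-→d5:-→d6:-→d7:-→d8:-→d9:-→d10:-→d11:-→d12:-→d13:-→d14:-→d15:-→d16:-→d17:-→d18:-→d19:-→d20:H0  best=H0
  - 0.0.0.0/0 clear@0
  add 96.93.16.0/20 -> H0 at depth 20
  ? 221.164.160.6  path d0:-→d1:-→d2:-→d3:-→d4:-→d5:-→d6:-→d7:-→d8:-→d9:-→d10:-→d11:-→d12:-→d13:-→d14:-→d15:-→d16:-→d17:-→d18:-→d19:-→d20:-→d21:-→d22:H4→d23:-→d24:H2  best=H2
  add 32.0.0.0/3 -> H3 at depth 3

== LOOKUPS ==
["H4","H2","H2","H0","H2"]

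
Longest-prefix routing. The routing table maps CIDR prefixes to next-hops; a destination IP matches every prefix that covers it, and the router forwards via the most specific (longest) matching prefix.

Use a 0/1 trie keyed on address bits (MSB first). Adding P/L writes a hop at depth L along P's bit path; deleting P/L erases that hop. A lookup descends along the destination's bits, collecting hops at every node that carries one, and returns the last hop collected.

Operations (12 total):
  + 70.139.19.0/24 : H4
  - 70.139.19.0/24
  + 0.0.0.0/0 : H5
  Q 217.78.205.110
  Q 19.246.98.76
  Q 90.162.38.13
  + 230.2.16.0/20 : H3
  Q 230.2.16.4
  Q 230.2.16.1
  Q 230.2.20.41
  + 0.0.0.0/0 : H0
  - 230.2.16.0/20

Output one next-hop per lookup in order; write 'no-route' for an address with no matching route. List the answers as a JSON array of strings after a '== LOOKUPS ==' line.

Process each operation:
  add 70.139.19.0/24 -> H4 at depth 24
  del 70.139.19.0/24 (clear depth 24)
  add 0.0.0.0/0 -> H5 at depth 0
  lookup 217.78.205.110: bits ε walk d0:H5 -> H5
  lookup 19.246.98.76: bits 0 walk d0:H5→d1:- -> H5
  lookup 90.162.38.13: bits 010 walk d0:H5→d1:-→d2:-→d3:- -> H5
  add 230.2.16.0/20 -> H3 at depth 20
  lookup 230.2.16.4: bits 11100110000000100001 walk d0:H5→d1:-→d2:-→d3:-→d4:-→d5:-→d6:-→d7:-→d8:-→d9:-→d10:-→d11:-→d12:-→d13:-→d14:-→d15:-→d16:-→d17:-→d18:-→d19:-→d20:H3 -> H3
  lookup 230.2.16.1: bits 11100110000000100001 walk d0:H5→d1:-→d2:-→d3:-→d4:-→d5:-→d6:-→d7:-→d8:-→d9:-→d10:-→d11:-→d12:-→d13:-→d14:-→d15:-→d16:-→d17:-→d18:-→d19:-→d20:H3 -> H3
  lookup 230.2.20.41: bits 11100110000000100001 walk d0:H5→d1:-→d2:-→d3:-→d4:-→d5:-→d6:-→d7:-→d8:-→d9:-→d10:-→d11:-→d12:-→d13:-→d14:-→d15:-→d16:-→d17:-→d18:-→d19:-→d20:H3 -> H3
  add 0.0.0.0/0 -> H0 at depth 0
  del 230.2.16.0/20 (clear depth 20)

== LOOKUPS ==
["H5","H5","H5","H3","H3","H3"]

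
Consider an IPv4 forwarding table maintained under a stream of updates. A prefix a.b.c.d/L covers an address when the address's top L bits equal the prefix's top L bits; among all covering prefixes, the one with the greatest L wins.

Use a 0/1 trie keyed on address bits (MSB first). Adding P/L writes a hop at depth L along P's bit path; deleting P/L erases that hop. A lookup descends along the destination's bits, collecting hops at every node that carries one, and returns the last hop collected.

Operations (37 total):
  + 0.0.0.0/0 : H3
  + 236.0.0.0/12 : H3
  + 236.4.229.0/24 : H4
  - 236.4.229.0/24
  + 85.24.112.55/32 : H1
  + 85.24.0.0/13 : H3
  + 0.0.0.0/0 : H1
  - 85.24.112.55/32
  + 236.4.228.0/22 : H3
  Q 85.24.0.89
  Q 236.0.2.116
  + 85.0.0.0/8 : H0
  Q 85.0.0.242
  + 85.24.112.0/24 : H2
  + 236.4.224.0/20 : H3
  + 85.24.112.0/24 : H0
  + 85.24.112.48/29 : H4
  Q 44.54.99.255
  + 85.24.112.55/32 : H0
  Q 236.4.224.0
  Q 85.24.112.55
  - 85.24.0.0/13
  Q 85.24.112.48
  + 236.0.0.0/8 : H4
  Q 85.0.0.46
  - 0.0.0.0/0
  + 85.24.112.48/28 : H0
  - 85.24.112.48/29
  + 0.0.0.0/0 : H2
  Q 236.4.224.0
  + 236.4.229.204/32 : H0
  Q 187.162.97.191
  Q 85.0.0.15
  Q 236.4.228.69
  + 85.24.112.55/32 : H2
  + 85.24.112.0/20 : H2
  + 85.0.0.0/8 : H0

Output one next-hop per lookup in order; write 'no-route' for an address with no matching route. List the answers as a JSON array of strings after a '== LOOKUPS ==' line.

Trace:
  + 0.0.0.0/0 (H3) depth=0
  + 236.0.0.0/12 (H3) depth=12
  + 236.4.229.0/24 (H4) depth=24
  del 236.4.229.0/24 (clear depth 24)
  + 85.24.112.55/32 (H1) depth=32
  + 85.24.0.0/13 (H3) depth=13
  + 0.0.0.0/0 (H1) depth=0
  del 85.24.112.55/32 (clear depth 32)
  + 236.4.228.0/22 (H3) depth=22
  ? 85.24.0.89  path d0:H1→d1:-→d2:-→d3:-→d4:-→d5:-→d6:-→d7:-→d8:-→d9:-→d10:-→d11:-→d12:-→d13:H3→d14:-→d15:-→d16:-→d17:-  best=H3
  ? 236.0.2.116  path d0:H1→d1:-→d2:-→d3:-→d4:-→d5:-→d6:-→d7:-→d8:-→d9:-→d10:-→d11:-→d12:H3→d13:-  best=H3
  + 85.0.0.0/8 (H0) depth=8
  ? 85.0.0.242  path d0:H1→d1:-→d2:-→d3:-→d4:-→d5:-→d6:-→d7:-→d8:H0→d9:-→d10:-→d11:-  best=H0
  + 85.24.112.0/24 (H2) depth=24
  + 236.4.224.0/20 (H3) depth=20
  + 85.24.112.0/24 (H0) depth=24
  + 85.24.112.48/29 (H4) depth=29
  ? 44.54.99.255  path d0:H1→d1:-  best=H1
  + 85.24.112.55/32 (H0) depth=32
  ? 236.4.224.0  path d0:H1→d1:-→d2:-→d3:-→d4:-→d5:-→d6:-→d7:-→d8:-→d9:-→d10:-→d11:-→d12:H3→d13:-→d14:-→d15:-→d16:-→d17:-→d18:-→d19:-→d20:H3→d21:-  best=H3
  ? 85.24.112.55  path d0:H1→d1:-→d2:-→d3:-→d4:-→d5:-→d6:-→d7:-→d8:H0→d9:-→d10:-→d11:-→d12:-→d13:H3→d14:-→d15:-→d16:-→d17:-→d18:-→d19:-→d20:-→d21:-→d22:-→d23:-→d24:H0→d25:-→d26:-→d27:-→d28:-→d29:H4→d30:-→d31:-→d32:H0  best=H0
  del 85.24.0.0/13 (clear depth 13)
  ? 85.24.112.48  path d0:H1→d1:-→d2:-→d3:-→d4:-→d5:-→d6:-→d7:-→d8:H0→d9:-→d10:-→d11:-→d12:-→d13:-→d14:-→d15:-→d16:-→d17:-→d18:-→d19:-→d20:-→d21:-→d22:-→d23:-→d24:H0→d25:-→d26:-→d27:-→d28:-→d29:H4  best=H4
  + 236.0.0.0/8 (H4) depth=8
  ? 85.0.0.46  path d0:H1→d1:-→d2:-→d3:-→d4:-→d5:-→d6:-→d7:-→d8:H0→d9:-→d10:-→d11:-  best=H0
  del 0.0.0.0/0 (clear depth 0)
  + 85.24.112.48/28 (H0) depth=28
  del 85.24.112.48/29 (clear depth 29)
  + 0.0.0.0/0 (H2) depth=0
  ? 236.4.224.0  path d0:H2→d1:-→d2:-→d3:-→d4:-→d5:-→d6:-→d7:-→d8:H4→d9:-→d10:-→d11:-→d12:H3→d13:-→d14:-→d15:-→d16:-→d17:-→d18:-→d19:-→d20:H3→d21:-  best=H3
  + 236.4.229.204/32 (H0) depth=32
  ? 187.162.97.191  path d0:H2→d1:-  best=H2
  ? 85.0.0.15  path d0:H2→d1:-→d2:-→d3:-→d4:-→d5:-→d6:-→d7:-→d8:H0→d9:-→d10:-→d11:-  best=H0
  ? 236.4.228.69  path d0:H2→d1:-→d2:-→d3:-→d4:-→d5:-→d6:-→d7:-→d8:H4→d9:-→d10:-→d11:-→d12:H3→d13:-→d14:-→d15:-→d16:-→d17:-→d18:-→d19:-→d20:H3→d21:-→d22:H3→d23:-  best=H3
  + 85.24.112.55/32 (H2) depth=32
  + 85.24.112.0/20 (H2) depth=20
  + 85.0.0.0/8 (H0) depth=8

== LOOKUPS ==
["H3","H3","H0","H1","H3","H0","H4","H0","H3","H2","H0","H3"]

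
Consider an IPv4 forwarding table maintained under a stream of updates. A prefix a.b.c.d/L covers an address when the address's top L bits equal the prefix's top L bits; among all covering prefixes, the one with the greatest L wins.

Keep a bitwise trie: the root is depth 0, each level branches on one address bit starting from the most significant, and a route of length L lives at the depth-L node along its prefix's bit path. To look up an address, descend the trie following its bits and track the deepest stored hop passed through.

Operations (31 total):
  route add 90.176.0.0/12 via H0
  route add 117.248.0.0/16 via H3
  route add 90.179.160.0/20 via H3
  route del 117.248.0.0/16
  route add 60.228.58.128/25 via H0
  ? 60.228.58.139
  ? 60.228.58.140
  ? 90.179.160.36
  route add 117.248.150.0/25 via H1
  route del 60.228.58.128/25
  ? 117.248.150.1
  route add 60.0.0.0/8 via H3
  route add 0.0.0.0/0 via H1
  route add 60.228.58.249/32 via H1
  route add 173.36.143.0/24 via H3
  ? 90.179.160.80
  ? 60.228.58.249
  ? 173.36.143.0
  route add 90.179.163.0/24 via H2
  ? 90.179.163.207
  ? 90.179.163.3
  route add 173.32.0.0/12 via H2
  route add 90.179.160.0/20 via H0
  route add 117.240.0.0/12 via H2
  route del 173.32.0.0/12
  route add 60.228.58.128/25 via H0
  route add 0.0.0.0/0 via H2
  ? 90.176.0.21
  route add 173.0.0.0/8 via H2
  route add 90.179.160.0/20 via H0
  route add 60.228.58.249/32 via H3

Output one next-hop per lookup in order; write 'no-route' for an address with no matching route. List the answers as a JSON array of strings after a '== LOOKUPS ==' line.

Apply in order:
  add 90.176.0.0/12 -> H0 at depth 12
  add 117.248.0.0/16 -> H3 at depth 16
  add 90.179.160.0/20 -> H3 at depth 20
  del 117.248.0.0/16 (clear depth 16)
  add 60.228.58.128/25 -> H0 at depth 25
  lookup 60.228.58.139: bits 0011110011100100001110101 walk d0:-→d1:-→d2:-→d3:-→d4:-→d5:-→d6:-→d7:-→d8:-→d9:-→d10:-→d11:-→d12:-→d13:-→d14:-→d15:-→d16:-→d17:-→d18:-→d19:-→d20:-→d21:-→d22:-→d23:-→d24:-→d25:H0 -> H0
  lookup 60.228.58.140: bits 0011110011100100001110101 walk d0:-→d1:-→d2:-→d3:-→d4:-→d5:-→d6:-→d7:-→d8:-→d9:-→d10:-→d11:-→d12:-→d13:-→d14:-→d15:-→d16:-→d17:-→d18:-→d19:-→d20:-→d21:-→d22:-→d23:-→d24:-→d25:H0 -> H0
  lookup 90.179.160.36: bits 01011010101100111010 walk d0:-→d1:-→d2:-→d3:-→d4:-→d5:-→d6:-→d7:-→d8:-→d9:-→d10:-→d11:-→d12:H0→d13:-→d14:-→d15:-→d16:-→d17:-→d18:-→d19:-→d20:H3 -> H3
  add 117.248.150.0/25 -> H1 at depth 25
  del 60.228.58.128/25 (clear depth 25)
  lookup 117.248.150.1: bits 0111010111111000100101100 walk d0:-→d1:-→d2:-→d3:-→d4:-→d5:-→d6:-→d7:-→d8:-→d9:-→d10:-→d11:-→d12:-→d13:-→d14:-→d15:-→d16:-→d17:-→d18:-→d19:-→d20:-→d21:-→d22:-→d23:-→d24:-→d25:H1 -> H1
  add 60.0.0.0/8 -> H3 at depth 8
  add 0.0.0.0/0 -> H1 at depth 0
  add 60.228.58.249/32 -> H1 at depth 32
  add 173.36.143.0/24 -> H3 at depth 24
  lookup 90.179.160.80: bits 01011010101100111010 walk d0:H1→d1:-→d2:-→d3:-→d4:-→d5:-→d6:-→d7:-→d8:-→d9:-→d10:-→d11:-→d12:H0→d13:-→d14:-→d15:-→d16:-→d17:-→d18:-→d19:-→d20:H3 -> H3
  lookup 60.228.58.249: bits 00111100111001000011101011111001 walk d0:H1→d1:-→d2:-→d3:-→d4:-→d5:-→d6:-→d7:-→d8:H3→d9:-→d10:-→d11:-→d12:-→d13:-→d14:-→d15:-→d16:-→d17:-→d18:-→d19:-→d20:-→d21:-→d22:-→d23:-→d24:-→d25:-→d26:-→d27:-→d28:-→d29:-→d30:-→d31:-→d32:H1 -> H1
  lookup 173.36.143.0: bits 101011010010010010001111 walk d0:H1→d1:-→d2:-→d3:-→d4:-→d5:-→d6:-→d7:-→d8:-→d9:-→d10:-→d11:-→d12:-→d13:-→d14:-→d15:-→d16:-→d17:-→d18:-→d19:-→d20:-→d21:-→d22:-→d23:-→d24:H3 -> H3
  add 90.179.163.0/24 -> H2 at depth 24
  lookup 90.179.163.207: bits 010110101011001110100011 walk d0:H1→d1:-→d2:-→d3:-→d4:-→d5:-→d6:-→d7:-→d8:-→d9:-→d10:-→d11:-→d12:H0→d13:-→d14:-→d15:-→d16:-→d17:-→d18:-→d19:-→d20:H3→d21:-→d22:-→d23:-→d24:H2 -> H2
  lookup 90.179.163.3: bits 010110101011001110100011 walk d0:H1→d1:-→d2:-→d3:-→d4:-→d5:-→d6:-→d7:-→d8:-→d9:-→d10:-→d11:-→d12:H0→d13:-→d14:-→d15:-→d16:-→d17:-→d18:-→d19:-→d20:H3→d21:-→d22:-→d23:-→d24:H2 -> H2
  add 173.32.0.0/12 -> H2 at depth 12
  add 90.179.160.0/20 -> H0 at depth 20
  add 117.240.0.0/12 -> H2 at depth 12
  del 173.32.0.0/12 (clear depth 12)
  add 60.228.58.128/25 -> H0 at depth 25
  add 0.0.0.0/0 -> H2 at depth 0
  lookup 90.176.0.21: bits 01011010101100 walk d0:H2→d1:-→d2:-→d3:-→d4:-→d5:-→d6:-→d7:-→d8:-→d9:-→d10:-→d11:-→d12:H0→d13:-→d14:- -> H0
  add 173.0.0.0/8 -> H2 at depth 8
  add 90.179.160.0/20 -> H0 at depth 20
  add 60.228.58.249/32 -> H3 at depth 32

== LOOKUPS ==
["H0","H0","H3","H1","H3","H1","H3","H2","H2","H0"]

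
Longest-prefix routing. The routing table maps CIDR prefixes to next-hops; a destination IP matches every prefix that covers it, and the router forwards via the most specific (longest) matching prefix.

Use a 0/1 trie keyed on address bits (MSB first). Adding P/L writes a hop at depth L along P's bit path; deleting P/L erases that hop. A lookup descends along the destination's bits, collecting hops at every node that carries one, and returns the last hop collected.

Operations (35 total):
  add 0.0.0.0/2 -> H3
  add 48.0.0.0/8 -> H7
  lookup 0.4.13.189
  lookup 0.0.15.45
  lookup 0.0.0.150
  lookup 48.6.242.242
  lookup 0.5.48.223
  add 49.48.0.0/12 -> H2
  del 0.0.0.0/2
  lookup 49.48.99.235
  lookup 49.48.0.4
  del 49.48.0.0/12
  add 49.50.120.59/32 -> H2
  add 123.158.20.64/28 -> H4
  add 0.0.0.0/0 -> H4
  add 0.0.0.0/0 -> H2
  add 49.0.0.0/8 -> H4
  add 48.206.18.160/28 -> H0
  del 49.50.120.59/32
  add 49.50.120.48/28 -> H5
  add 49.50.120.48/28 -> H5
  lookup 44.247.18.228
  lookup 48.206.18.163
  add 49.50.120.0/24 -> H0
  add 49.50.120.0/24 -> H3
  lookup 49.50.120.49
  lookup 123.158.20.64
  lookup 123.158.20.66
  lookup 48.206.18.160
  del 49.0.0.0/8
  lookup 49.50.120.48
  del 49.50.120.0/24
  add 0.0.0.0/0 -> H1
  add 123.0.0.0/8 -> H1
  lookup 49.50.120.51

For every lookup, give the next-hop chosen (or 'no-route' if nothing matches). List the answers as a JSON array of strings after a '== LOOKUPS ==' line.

Process each operation:
  add 0.0.0.0/2 -> H3 at depth 2
  add 48.0.0.0/8 -> H7 at depth 8
  Q 0.4.13.189: descend 00 ; hops seen [H3] ; pick H3
  Q 0.0.15.45: descend 00 ; hops seen [H3] ; pick H3
  Q 0.0.0.150: descend 00 ; hops seen [H3] ; pick H3
  Q 48.6.242.242: descend 00110000 ; hops seen [H3,H7] ; pick H7
  Q 0.5.48.223: descend 00 ; hops seen [H3] ; pick H3
  add 49.48.0.0/12 -> H2 at depth 12
  del 0.0.0.0/2 (clear depth 2)
  Q 49.48.99.235: descend 001100010011 ; hops seen [H2] ; pick H2
  Q 49.48.0.4: descend 001100010011 ; hops seen [H2] ; pick H2
  del 49.48.0.0/12 (clear depth 12)
  add 49.50.120.59/32 -> H2 at depth 32
  add 123.158.20.64/28 -> H4 at depth 28
  add 0.0.0.0/0 -> H4 at depth 0
  add 0.0.0.0/0 -> H2 at depth 0
  add 49.0.0.0/8 -> H4 at depth 8
  add 48.206.18.160/28 -> H0 at depth 28
  del 49.50.120.59/32 (clear depth 32)
  add 49.50.120.48/28 -> H5 at depth 28
  add 49.50.120.48/28 -> H5 at depth 28
  Q 44.247.18.228: descend 001 ; hops seen [H2] ; pick H2
  Q 48.206.18.163: descend 0011000011001110000100101010 ; hops seen [H2,H7,H0] ; pick H0
  add 49.50.120.0/24 -> H0 at depth 24
  add 49.50.120.0/24 -> H3 at depth 24
  Q 49.50.120.49: descend 0011000100110010011110000011 ; hops seen [H2,H4,H3,H5] ; pick H5
  Q 123.158.20.64: descend 0111101110011110000101000100 ; hops seen [H2,H4] ; pick H4
  Q 123.158.20.66: descend 0111101110011110000101000100 ; hops seen [H2,H4] ; pick H4
  Q 48.206.18.160: descend 0011000011001110000100101010 ; hops seen [H2,H7,H0] ; pick H0
  del 49.0.0.0/8 (clear depth 8)
  Q 49.50.120.48: descend 0011000100110010011110000011 ; hops seen [H2,H3,H5] ; pick H5
  del 49.50.120.0/24 (clear depth 24)
  add 0.0.0.0/0 -> H1 at depth 0
  add 123.0.0.0/8 -> H1 at depth 8
  Q 49.50.120.51: descend 0011000100110010011110000011 ; hops seen [H1,H5] ; pick H5

== LOOKUPS ==
["H3","H3","H3","H7","H3","H2","H2","H2","H0","H5","H4","H4","H0","H5","H5"]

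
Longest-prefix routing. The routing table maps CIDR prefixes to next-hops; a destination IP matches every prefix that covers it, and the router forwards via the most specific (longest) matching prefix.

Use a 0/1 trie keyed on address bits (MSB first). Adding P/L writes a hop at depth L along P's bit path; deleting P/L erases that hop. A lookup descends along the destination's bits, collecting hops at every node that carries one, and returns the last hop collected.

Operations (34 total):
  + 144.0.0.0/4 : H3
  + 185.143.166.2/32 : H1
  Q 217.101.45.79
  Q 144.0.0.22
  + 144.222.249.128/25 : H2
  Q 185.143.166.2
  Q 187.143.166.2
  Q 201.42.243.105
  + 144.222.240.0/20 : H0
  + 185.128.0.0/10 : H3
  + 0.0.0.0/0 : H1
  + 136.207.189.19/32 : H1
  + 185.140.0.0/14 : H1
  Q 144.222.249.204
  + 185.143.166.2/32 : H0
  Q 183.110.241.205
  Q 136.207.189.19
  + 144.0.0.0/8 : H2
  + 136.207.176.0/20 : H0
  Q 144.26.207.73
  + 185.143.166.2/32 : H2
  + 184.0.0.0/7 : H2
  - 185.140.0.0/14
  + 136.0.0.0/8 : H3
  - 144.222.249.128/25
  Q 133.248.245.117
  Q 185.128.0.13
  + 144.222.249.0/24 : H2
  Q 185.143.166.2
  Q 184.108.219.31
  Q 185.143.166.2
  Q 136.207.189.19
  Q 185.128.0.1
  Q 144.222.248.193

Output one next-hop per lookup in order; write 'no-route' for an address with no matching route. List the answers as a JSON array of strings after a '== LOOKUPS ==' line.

Process each operation:
  + 144.0.0.0/4 (H3) depth=4
  + 185.143.166.2/32 (H1) depth=32
  lookup 217.101.45.79: bits 1 walk d0:-→d1:- -> no-route
  lookup 144.0.0.22: bits 1001 walk d0:-→d1:-→d2:-→d3:-→d4:H3 -> H3
  + 144.222.249.128/25 (H2) depth=25
  lookup 185.143.166.2: bits 10111001100011111010011000000010 walk d0:-→d1:-→d2:-→d3:-→d4:-→d5:-→d6:-→d7:-→d8:-→d9:-→d10:-→d11:-→d12:-→d13:-→d14:-→d15:-→d16:-→d17:-→d18:-→d19:-→d20:-→d21:-→d22:-→d23:-→d24:-→d25:-→d26:-→d27:-→d28:-→d29:-→d30:-→d31:-→d32:H1 -> H1
  lookup 187.143.166.2: bits 101110 walk d0:-→d1:-→d2:-→d3:-→d4:-→d5:-→d6:- -> no-route
  lookup 201.42.243.105: bits 1 walk d0:-→d1:- -> no-route
  + 144.222.240.0/20 (H0) depth=20
  + 185.128.0.0/10 (H3) depth=10
  + 0.0.0.0/0 (H1) depth=0
  + 136.207.189.19/32 (H1) depth=32
  + 185.140.0.0/14 (H1) depth=14
  lookup 144.222.249.204: bits 1001000011011110111110011 walk d0:H1→d1:-→d2:-→d3:-→d4:H3→d5:-→d6:-→d7:-→d8:-→d9:-→d10:-→d11:-→d12:-→d13:-→d14:-→d15:-→d16:-→d17:-→d18:-→d19:-→d20:H0→d21:-→d22:-→d23:-→d24:-→d25:H2 -> H2
  + 185.143.166.2/32 (H0) depth=32
  lookup 183.110.241.205: bits 1011 walk d0:H1→d1:-→d2:-→d3:-→d4:- -> H1
  lookup 136.207.189.19: bits 10001000110011111011110100010011 walk d0:H1→d1:-→d2:-→d3:-→d4:-→d5:-→d6:-→d7:-→d8:-→d9:-→d10:-→d11:-→d12:-→d13:-→d14:-→d15:-→d16:-→d17:-→d18:-→d19:-→d20:-→d21:-→d22:-→d23:-→d24:-→d25:-→d26:-→d27:-→d28:-→d29:-→d30:-→d31:-→d32:H1 -> H1
  + 144.0.0.0/8 (H2) depth=8
  + 136.207.176.0/20 (H0) depth=20
  lookup 144.26.207.73: bits 10010000 walk d0:H1→d1:-→d2:-→d3:-→d4:H3→d5:-→d6:-→d7:-→d8:H2 -> H2
  + 185.143.166.2/32 (H2) depth=32
  + 184.0.0.0/7 (H2) depth=7
  - 185.140.0.0/14 clear@14
  + 136.0.0.0/8 (H3) depth=8
  - 144.222.249.128/25 clear@25
  lookup 133.248.245.117: bits 1000 walk d0:H1→d1:-→d2:-→d3:-→d4:- -> H1
  lookup 185.128.0.13: bits 101110011000 walk d0:H1→d1:-→d2:-→d3:-→d4:-→d5:-→d6:-→d7:H2→d8:-→d9:-→d10:H3→d11:-→d12:- -> H3
  + 144.222.249.0/24 (H2) depth=24
  lookup 185.143.166.2: bits 10111001100011111010011000000010 walk d0:H1→d1:-→d2:-→d3:-→d4:-→d5:-→d6:-→d7:H2→d8:-→d9:-→d10:H3→d11:-→d12:-→d13:-→d14:-→d15:-→d16:-→d17:-→d18:-→d19:-→d20:-→d21:-→d22:-→d23:-→d24:-→d25:-→d26:-→d27:-→d28:-→d29:-→d30:-→d31:-→d32:H2 -> H2
  lookup 184.108.219.31: bits 1011100 walk d0:H1→d1:-→d2:-→d3:-→d4:-→d5:-→d6:-→d7:H2 -> H2
  lookup 185.143.166.2: bits 10111001100011111010011000000010 walk d0:H1→d1:-→d2:-→d3:-→d4:-→d5:-→d6:-→d7:H2→d8:-→d9:-→d10:H3→d11:-→d12:-→d13:-→d14:-→d15:-→d16:-→d17:-→d18:-→d19:-→d20:-→d21:-→d22:-→d23:-→d24:-→d25:-→d26:-→d27:-→d28:-→d29:-→d30:-→d31:-→d32:H2 -> H2
  lookup 136.207.189.19: bits 10001000110011111011110100010011 walk d0:H1→d1:-→d2:-→d3:-→d4:-→d5:-→d6:-→d7:-→d8:H3→d9:-→d10:-→d11:-→d12:-→d13:-→d14:-→d15:-→d16:-→d17:-→d18:-→d19:-→d20:H0→d21:-→d22:-→d23:-→d24:-→d25:-→d26:-→d27:-→d28:-→d29:-→d30:-→d31:-→d32:H1 -> H1
  lookup 185.128.0.1: bits 101110011000 walk d0:H1→d1:-→d2:-→d3:-→d4:-→d5:-→d6:-→d7:H2→d8:-→d9:-→d10:H3→d11:-→d12:- -> H3
  lookup 144.222.248.193: bits 10010000110111101111100 walk d0:H1→d1:-→d2:-→d3:-→d4:H3→d5:-→d6:-→d7:-→d8:H2→d9:-→d10:-→d11:-→d12:-→d13:-→d14:-→d15:-→d16:-→d17:-→d18:-→d19:-→d20:H0→d21:-→d22:-→d23:- -> H0

== LOOKUPS ==
["no-route","H3","H1","no-route","no-route","H2","H1","H1","H2","H1","H3","H2","H2","H2","H1","H3","H0"]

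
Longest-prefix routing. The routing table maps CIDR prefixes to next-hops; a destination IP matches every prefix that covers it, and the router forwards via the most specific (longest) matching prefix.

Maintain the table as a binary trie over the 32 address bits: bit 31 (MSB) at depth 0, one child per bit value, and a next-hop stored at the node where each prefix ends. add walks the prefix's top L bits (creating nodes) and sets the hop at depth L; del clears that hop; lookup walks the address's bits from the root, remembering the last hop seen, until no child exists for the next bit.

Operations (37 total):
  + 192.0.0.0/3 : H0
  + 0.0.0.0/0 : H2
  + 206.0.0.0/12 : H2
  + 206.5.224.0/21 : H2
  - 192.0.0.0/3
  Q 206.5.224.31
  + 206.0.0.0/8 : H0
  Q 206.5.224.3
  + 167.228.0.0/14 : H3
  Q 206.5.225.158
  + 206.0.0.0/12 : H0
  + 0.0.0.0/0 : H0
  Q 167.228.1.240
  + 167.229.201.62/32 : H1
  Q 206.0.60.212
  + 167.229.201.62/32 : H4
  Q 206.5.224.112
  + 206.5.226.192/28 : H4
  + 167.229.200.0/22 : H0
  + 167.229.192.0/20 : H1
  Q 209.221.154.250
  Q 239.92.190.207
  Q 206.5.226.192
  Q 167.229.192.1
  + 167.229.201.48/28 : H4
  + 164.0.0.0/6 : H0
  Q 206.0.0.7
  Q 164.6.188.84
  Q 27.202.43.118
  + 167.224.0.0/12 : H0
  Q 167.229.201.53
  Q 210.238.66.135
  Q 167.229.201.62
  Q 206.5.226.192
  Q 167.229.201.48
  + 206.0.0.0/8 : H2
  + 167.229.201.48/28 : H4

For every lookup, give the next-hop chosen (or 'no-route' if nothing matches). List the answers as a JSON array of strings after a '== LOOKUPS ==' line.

Apply in order:
  add 192.0.0.0/3 -> H0 at depth 3
  add 0.0.0.0/0 -> H2 at depth 0
  add 206.0.0.0/12 -> H2 at depth 12
  add 206.5.224.0/21 -> H2 at depth 21
  del 192.0.0.0/3 (clear depth 3)
  lookup 206.5.224.31: bits 110011100000010111100 walk d0:H2→d1:-→d2:-→d3:-→d4:-→d5:-→d6:-→d7:-→d8:-→d9:-→d10:-→d11:-→d12:H2→d13:-→d14:-→d15:-→d16:-→d17:-→d18:-→d19:-→d20:-→d21:H2 -> H2
  add 206.0.0.0/8 -> H0 at depth 8
  lookup 206.5.224.3: bits 110011100000010111100 walk d0:H2→d1:-→d2:-→d3:-→d4:-→d5:-→d6:-→d7:-→d8:H0→d9:-→d10:-→d11:-→d12:H2→d13:-→d14:-→d15:-→d16:-→d17:-→d18:-→d19:-→d20:-→d21:H2 -> H2
  add 167.228.0.0/14 -> H3 at depth 14
  lookup 206.5.225.158: bits 110011100000010111100 walk d0:H2→d1:-→d2:-→d3:-→d4:-→d5:-→d6:-→d7:-→d8:H0→d9:-→d10:-→d11:-→d12:H2→d13:-→d14:-→d15:-→d16:-→d17:-→d18:-→d19:-→d20:-→d21:H2 -> H2
  add 206.0.0.0/12 -> H0 at depth 12
  add 0.0.0.0/0 -> H0 at depth 0
  lookup 167.228.1.240: bits 10100111111001 walk d0:H0→d1:-→d2:-→d3:-→d4:-→d5:-→d6:-→d7:-→d8:-→d9:-→d10:-→d11:-→d12:-→d13:-→d14:H3 -> H3
  add 167.229.201.62/32 -> H1 at depth 32
  lookup 206.0.60.212: bits 1100111000000 walk d0:H0→d1:-→d2:-→d3:-→d4:-→d5:-→d6:-→d7:-→d8:H0→d9:-→d10:-→d11:-→d12:H0→d13:- -> H0
  add 167.229.201.62/32 -> H4 at depth 32
  lookup 206.5.224.112: bits 110011100000010111100 walk d0:H0→d1:-→d2:-→d3:-→d4:-→d5:-→d6:-→d7:-→d8:H0→d9:-→d10:-→d11:-→d12:H0→d13:-→d14:-→d15:-→d16:-→d17:-→d18:-→d19:-→d20:-→d21:H2 -> H2
  add 206.5.226.192/28 -> H4 at depth 28
  add 167.229.200.0/22 -> H0 at depth 22
  add 167.229.192.0/20 -> H1 at depth 20
  lookup 209.221.154.250: bits 110 walk d0:H0→d1:-→d2:-→d3:- -> H0
  lookup 239.92.190.207: bits 11 walk d0:H0→d1:-→d2:- -> H0
  lookup 206.5.226.192: bits 1100111000000101111000101100 walk d0:H0→d1:-→d2:-→d3:-→d4:-→d5:-→d6:-→d7:-→d8:H0→d9:-→d10:-→d11:-→d12:H0→d13:-→d14:-→d15:-→d16:-→d17:-→d18:-→d19:-→d20:-→d21:H2→d22:-→d23:-→d24:-→d25:-→d26:-→d27:-→d28:H4 -> H4
  lookup 167.229.192.1: bits 10100111111001011100 walk d0:H0→d1:-→d2:-→d3:-→d4:-→d5:-→d6:-→d7:-→d8:-→d9:-→d10:-→d11:-→d12:-→d13:-→d14:H3→d15:-→d16:-→d17:-→d18:-→d19:-→d20:H1 -> H1
  add 167.229.201.48/28 -> H4 at depth 28
  add 164.0.0.0/6 -> H0 at depth 6
  lookup 206.0.0.7: bits 1100111000000 walk d0:H0→d1:-→d2:-→d3:-→d4:-→d5:-→d6:-→d7:-→d8:H0→d9:-→d10:-→d11:-→d12:H0→d13:- -> H0
  lookup 164.6.188.84: bits 101001 walk d0:H0→d1:-→d2:-→d3:-→d4:-→d5:-→d6:H0 -> H0
  lookup 27.202.43.118: bits ε walk d0:H0 -> H0
  add 167.224.0.0/12 -> H0 at depth 12
  lookup 167.229.201.53: bits 1010011111100101110010010011 walk d0:H0→d1:-→d2:-→d3:-→d4:-→d5:-→d6:H0→d7:-→d8:-→d9:-→d10:-→d11:-→d12:H0→d13:-→d14:H3→d15:-→d16:-→d17:-→d18:-→d19:-→d20:H1→d21:-→d22:H0→d23:-→d24:-→d25:-→d26:-→d27:-→d28:H4 -> H4
  lookup 210.238.66.135: bits 110 walk d0:H0→d1:-→d2:-→d3:- -> H0
  lookup 167.229.201.62: bits 10100111111001011100100100111110 walk d0:H0→d1:-→d2:-→d3:-→d4:-→d5:-→d6:H0→d7:-→d8:-→d9:-→d10:-→d11:-→d12:H0→d13:-→d14:H3→d15:-→d16:-→d17:-→d18:-→d19:-→d20:H1→d21:-→d22:H0→d23:-→d24:-→d25:-→d26:-→d27:-→d28:H4→d29:-→d30:-→d31:-→d32:H4 -> H4
  lookup 206.5.226.192: bits 1100111000000101111000101100 walk d0:H0→d1:-→d2:-→d3:-→d4:-→d5:-→d6:-→d7:-→d8:H0→d9:-→d10:-→d11:-→d12:H0→d13:-→d14:-→d15:-→d16:-→d17:-→d18:-→d19:-→d20:-→d21:H2→d22:-→d23:-→d24:-→d25:-→d26:-→d27:-→d28:H4 -> H4
  lookup 167.229.201.48: bits 1010011111100101110010010011 walk d0:H0→d1:-→d2:-→d3:-→d4:-→d5:-→d6:H0→d7:-→d8:-→d9:-→d10:-→d11:-→d12:H0→d13:-→d14:H3→d15:-→d16:-→d17:-→d18:-→d19:-→d20:H1→d21:-→d22:H0→d23:-→d24:-→d25:-→d26:-→d27:-→d28:H4 -> H4
  add 206.0.0.0/8 -> H2 at depth 8
  add 167.229.201.48/28 -> H4 at depth 28

== LOOKUPS ==
["H2","H2","H2","H3","H0","H2","H0","H0","H4","H1","H0","H0","H0","H4","H0","H4","H4","H4"]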